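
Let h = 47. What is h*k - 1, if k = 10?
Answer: 469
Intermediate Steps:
h*k - 1 = 47*10 - 1 = 470 - 1 = 469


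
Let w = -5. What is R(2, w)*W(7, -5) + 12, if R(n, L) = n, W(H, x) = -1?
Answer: 10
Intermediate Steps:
R(2, w)*W(7, -5) + 12 = 2*(-1) + 12 = -2 + 12 = 10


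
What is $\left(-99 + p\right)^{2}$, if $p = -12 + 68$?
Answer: $1849$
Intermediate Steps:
$p = 56$
$\left(-99 + p\right)^{2} = \left(-99 + 56\right)^{2} = \left(-43\right)^{2} = 1849$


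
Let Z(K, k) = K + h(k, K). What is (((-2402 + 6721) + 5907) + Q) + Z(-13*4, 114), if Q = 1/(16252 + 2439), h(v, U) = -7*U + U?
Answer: 195993827/18691 ≈ 10486.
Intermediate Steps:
h(v, U) = -6*U
Z(K, k) = -5*K (Z(K, k) = K - 6*K = -5*K)
Q = 1/18691 ≈ 5.3502e-5
(((-2402 + 6721) + 5907) + Q) + Z(-13*4, 114) = (((-2402 + 6721) + 5907) + 1/18691) - (-65)*4 = ((4319 + 5907) + 1/18691) - 5*(-52) = (10226 + 1/18691) + 260 = 191134167/18691 + 260 = 195993827/18691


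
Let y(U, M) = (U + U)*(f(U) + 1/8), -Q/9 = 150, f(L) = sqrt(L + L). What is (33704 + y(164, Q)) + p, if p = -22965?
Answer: 10780 + 656*sqrt(82) ≈ 16720.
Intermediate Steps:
f(L) = sqrt(2)*sqrt(L) (f(L) = sqrt(2*L) = sqrt(2)*sqrt(L))
Q = -1350 (Q = -9*150 = -1350)
y(U, M) = 2*U*(1/8 + sqrt(2)*sqrt(U)) (y(U, M) = (U + U)*(sqrt(2)*sqrt(U) + 1/8) = (2*U)*(sqrt(2)*sqrt(U) + 1/8) = (2*U)*(1/8 + sqrt(2)*sqrt(U)) = 2*U*(1/8 + sqrt(2)*sqrt(U)))
(33704 + y(164, Q)) + p = (33704 + ((1/4)*164 + 2*sqrt(2)*164**(3/2))) - 22965 = (33704 + (41 + 2*sqrt(2)*(328*sqrt(41)))) - 22965 = (33704 + (41 + 656*sqrt(82))) - 22965 = (33745 + 656*sqrt(82)) - 22965 = 10780 + 656*sqrt(82)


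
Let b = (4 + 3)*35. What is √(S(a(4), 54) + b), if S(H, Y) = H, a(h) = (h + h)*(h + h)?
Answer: √309 ≈ 17.578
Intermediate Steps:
a(h) = 4*h² (a(h) = (2*h)*(2*h) = 4*h²)
b = 245 (b = 7*35 = 245)
√(S(a(4), 54) + b) = √(4*4² + 245) = √(4*16 + 245) = √(64 + 245) = √309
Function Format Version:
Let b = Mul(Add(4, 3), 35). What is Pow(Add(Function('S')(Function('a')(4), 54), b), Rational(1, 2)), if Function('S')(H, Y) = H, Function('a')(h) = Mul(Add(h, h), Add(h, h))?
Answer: Pow(309, Rational(1, 2)) ≈ 17.578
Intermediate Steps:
Function('a')(h) = Mul(4, Pow(h, 2)) (Function('a')(h) = Mul(Mul(2, h), Mul(2, h)) = Mul(4, Pow(h, 2)))
b = 245 (b = Mul(7, 35) = 245)
Pow(Add(Function('S')(Function('a')(4), 54), b), Rational(1, 2)) = Pow(Add(Mul(4, Pow(4, 2)), 245), Rational(1, 2)) = Pow(Add(Mul(4, 16), 245), Rational(1, 2)) = Pow(Add(64, 245), Rational(1, 2)) = Pow(309, Rational(1, 2))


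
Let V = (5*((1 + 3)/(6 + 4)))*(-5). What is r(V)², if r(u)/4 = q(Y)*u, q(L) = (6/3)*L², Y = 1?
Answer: 6400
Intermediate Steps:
q(L) = 2*L² (q(L) = (6*(⅓))*L² = 2*L²)
V = -10 (V = (5*(4/10))*(-5) = (5*(4*(⅒)))*(-5) = (5*(⅖))*(-5) = 2*(-5) = -10)
r(u) = 8*u (r(u) = 4*((2*1²)*u) = 4*((2*1)*u) = 4*(2*u) = 8*u)
r(V)² = (8*(-10))² = (-80)² = 6400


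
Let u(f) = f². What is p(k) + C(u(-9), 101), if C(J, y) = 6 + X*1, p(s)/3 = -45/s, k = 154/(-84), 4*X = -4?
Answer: 865/11 ≈ 78.636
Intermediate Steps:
X = -1 (X = (¼)*(-4) = -1)
k = -11/6 (k = 154*(-1/84) = -11/6 ≈ -1.8333)
p(s) = -135/s (p(s) = 3*(-45/s) = -135/s)
C(J, y) = 5 (C(J, y) = 6 - 1*1 = 6 - 1 = 5)
p(k) + C(u(-9), 101) = -135/(-11/6) + 5 = -135*(-6/11) + 5 = 810/11 + 5 = 865/11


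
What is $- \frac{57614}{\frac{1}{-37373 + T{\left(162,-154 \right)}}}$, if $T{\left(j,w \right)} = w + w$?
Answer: $2170953134$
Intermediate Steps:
$T{\left(j,w \right)} = 2 w$
$- \frac{57614}{\frac{1}{-37373 + T{\left(162,-154 \right)}}} = - \frac{57614}{\frac{1}{-37373 + 2 \left(-154\right)}} = - \frac{57614}{\frac{1}{-37373 - 308}} = - \frac{57614}{\frac{1}{-37681}} = - \frac{57614}{- \frac{1}{37681}} = \left(-57614\right) \left(-37681\right) = 2170953134$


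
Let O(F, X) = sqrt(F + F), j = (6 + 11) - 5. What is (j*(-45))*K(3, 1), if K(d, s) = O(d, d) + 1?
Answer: -540 - 540*sqrt(6) ≈ -1862.7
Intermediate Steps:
j = 12 (j = 17 - 5 = 12)
O(F, X) = sqrt(2)*sqrt(F) (O(F, X) = sqrt(2*F) = sqrt(2)*sqrt(F))
K(d, s) = 1 + sqrt(2)*sqrt(d) (K(d, s) = sqrt(2)*sqrt(d) + 1 = 1 + sqrt(2)*sqrt(d))
(j*(-45))*K(3, 1) = (12*(-45))*(1 + sqrt(2)*sqrt(3)) = -540*(1 + sqrt(6)) = -540 - 540*sqrt(6)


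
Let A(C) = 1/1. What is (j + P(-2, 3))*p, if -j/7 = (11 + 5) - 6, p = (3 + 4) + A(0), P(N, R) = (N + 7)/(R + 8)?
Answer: -6120/11 ≈ -556.36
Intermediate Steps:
A(C) = 1
P(N, R) = (7 + N)/(8 + R)
p = 8 (p = (3 + 4) + 1 = 7 + 1 = 8)
j = -70 (j = -7*((11 + 5) - 6) = -7*(16 - 6) = -7*10 = -70)
(j + P(-2, 3))*p = (-70 + (7 - 2)/(8 + 3))*8 = (-70 + 5/11)*8 = -765/11*8 = -6120/11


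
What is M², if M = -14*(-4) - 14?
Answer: 1764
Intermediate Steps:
M = 42 (M = 56 - 14 = 42)
M² = 42² = 1764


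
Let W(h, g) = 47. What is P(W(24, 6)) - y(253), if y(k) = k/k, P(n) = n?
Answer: 46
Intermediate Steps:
y(k) = 1
P(W(24, 6)) - y(253) = 47 - 1*1 = 47 - 1 = 46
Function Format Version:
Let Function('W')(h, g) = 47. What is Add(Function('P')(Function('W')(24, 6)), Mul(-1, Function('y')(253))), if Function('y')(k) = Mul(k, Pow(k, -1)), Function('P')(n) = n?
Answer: 46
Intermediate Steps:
Function('y')(k) = 1
Add(Function('P')(Function('W')(24, 6)), Mul(-1, Function('y')(253))) = Add(47, Mul(-1, 1)) = Add(47, -1) = 46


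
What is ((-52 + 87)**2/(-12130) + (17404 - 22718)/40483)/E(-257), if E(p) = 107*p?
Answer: 22810099/2700725133242 ≈ 8.4459e-6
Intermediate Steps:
((-52 + 87)**2/(-12130) + (17404 - 22718)/40483)/E(-257) = ((-52 + 87)**2/(-12130) + (17404 - 22718)/40483)/((107*(-257))) = (35**2*(-1/12130) - 5314*1/40483)/(-27499) = (1225*(-1/12130) - 5314/40483)*(-1/27499) = (-245/2426 - 5314/40483)*(-1/27499) = -22810099/98211758*(-1/27499) = 22810099/2700725133242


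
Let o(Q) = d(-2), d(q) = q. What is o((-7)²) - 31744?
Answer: -31746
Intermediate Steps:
o(Q) = -2
o((-7)²) - 31744 = -2 - 31744 = -31746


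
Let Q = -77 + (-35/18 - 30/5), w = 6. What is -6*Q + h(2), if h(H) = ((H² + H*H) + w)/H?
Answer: 1550/3 ≈ 516.67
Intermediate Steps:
h(H) = (6 + 2*H²)/H (h(H) = ((H² + H*H) + 6)/H = ((H² + H²) + 6)/H = (2*H² + 6)/H = (6 + 2*H²)/H)
Q = -1529/18 (Q = -77 + (-35*1/18 - 30*⅕) = -77 + (-35/18 - 6) = -77 - 143/18 = -1529/18 ≈ -84.944)
-6*Q + h(2) = -6*(-1529/18) + (2*2 + 6/2) = 1529/3 + (4 + 6*(½)) = 1529/3 + (4 + 3) = 1529/3 + 7 = 1550/3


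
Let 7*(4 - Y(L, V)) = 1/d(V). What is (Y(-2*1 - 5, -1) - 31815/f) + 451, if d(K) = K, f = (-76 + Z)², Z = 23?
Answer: 8726769/19663 ≈ 443.82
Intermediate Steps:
f = 2809 (f = (-76 + 23)² = (-53)² = 2809)
Y(L, V) = 4 - 1/(7*V)
(Y(-2*1 - 5, -1) - 31815/f) + 451 = ((4 - ⅐/(-1)) - 31815/2809) + 451 = ((4 - ⅐*(-1)) - 31815*1/2809) + 451 = ((4 + ⅐) - 31815/2809) + 451 = (29/7 - 31815/2809) + 451 = -141244/19663 + 451 = 8726769/19663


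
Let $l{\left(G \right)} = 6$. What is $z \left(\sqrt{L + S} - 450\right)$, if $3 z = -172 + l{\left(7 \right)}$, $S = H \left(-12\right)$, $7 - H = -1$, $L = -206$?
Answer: $24900 - \frac{166 i \sqrt{302}}{3} \approx 24900.0 - 961.59 i$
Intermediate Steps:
$H = 8$ ($H = 7 - -1 = 7 + 1 = 8$)
$S = -96$ ($S = 8 \left(-12\right) = -96$)
$z = - \frac{166}{3}$ ($z = \frac{-172 + 6}{3} = \frac{1}{3} \left(-166\right) = - \frac{166}{3} \approx -55.333$)
$z \left(\sqrt{L + S} - 450\right) = - \frac{166 \left(\sqrt{-206 - 96} - 450\right)}{3} = - \frac{166 \left(\sqrt{-302} - 450\right)}{3} = - \frac{166 \left(i \sqrt{302} - 450\right)}{3} = - \frac{166 \left(-450 + i \sqrt{302}\right)}{3} = 24900 - \frac{166 i \sqrt{302}}{3}$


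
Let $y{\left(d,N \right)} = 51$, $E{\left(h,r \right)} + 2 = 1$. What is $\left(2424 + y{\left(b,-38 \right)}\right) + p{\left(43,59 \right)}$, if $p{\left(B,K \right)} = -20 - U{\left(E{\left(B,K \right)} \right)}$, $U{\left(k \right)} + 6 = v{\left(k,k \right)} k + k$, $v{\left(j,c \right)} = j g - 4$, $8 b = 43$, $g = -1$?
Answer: $2459$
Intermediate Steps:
$E{\left(h,r \right)} = -1$ ($E{\left(h,r \right)} = -2 + 1 = -1$)
$b = \frac{43}{8}$ ($b = \frac{1}{8} \cdot 43 = \frac{43}{8} \approx 5.375$)
$v{\left(j,c \right)} = -4 - j$ ($v{\left(j,c \right)} = j \left(-1\right) - 4 = - j - 4 = -4 - j$)
$U{\left(k \right)} = -6 + k + k \left(-4 - k\right)$ ($U{\left(k \right)} = -6 + \left(\left(-4 - k\right) k + k\right) = -6 + \left(k \left(-4 - k\right) + k\right) = -6 + \left(k + k \left(-4 - k\right)\right) = -6 + k + k \left(-4 - k\right)$)
$p{\left(B,K \right)} = -16$ ($p{\left(B,K \right)} = -20 - \left(-6 - 1 - - (4 - 1)\right) = -20 - \left(-6 - 1 - \left(-1\right) 3\right) = -20 - \left(-6 - 1 + 3\right) = -20 - -4 = -20 + 4 = -16$)
$\left(2424 + y{\left(b,-38 \right)}\right) + p{\left(43,59 \right)} = \left(2424 + 51\right) - 16 = 2475 - 16 = 2459$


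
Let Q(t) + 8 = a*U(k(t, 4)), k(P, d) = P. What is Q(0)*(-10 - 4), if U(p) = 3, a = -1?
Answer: 154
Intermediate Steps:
Q(t) = -11 (Q(t) = -8 - 1*3 = -8 - 3 = -11)
Q(0)*(-10 - 4) = -11*(-10 - 4) = -11*(-14) = 154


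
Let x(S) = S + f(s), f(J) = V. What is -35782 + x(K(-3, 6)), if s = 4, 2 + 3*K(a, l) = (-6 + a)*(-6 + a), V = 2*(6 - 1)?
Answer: -107237/3 ≈ -35746.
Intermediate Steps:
V = 10 (V = 2*5 = 10)
K(a, l) = -2/3 + (-6 + a)**2/3 (K(a, l) = -2/3 + ((-6 + a)*(-6 + a))/3 = -2/3 + (-6 + a)**2/3)
f(J) = 10
x(S) = 10 + S (x(S) = S + 10 = 10 + S)
-35782 + x(K(-3, 6)) = -35782 + (10 + (-2/3 + (-6 - 3)**2/3)) = -35782 + (10 + (-2/3 + (1/3)*(-9)**2)) = -35782 + (10 + (-2/3 + (1/3)*81)) = -35782 + (10 + (-2/3 + 27)) = -35782 + (10 + 79/3) = -35782 + 109/3 = -107237/3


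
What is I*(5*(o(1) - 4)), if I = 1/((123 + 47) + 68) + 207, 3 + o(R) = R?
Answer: -739005/119 ≈ -6210.1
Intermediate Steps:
o(R) = -3 + R
I = 49267/238 (I = 1/(170 + 68) + 207 = 1/238 + 207 = 49267/238 ≈ 207.00)
I*(5*(o(1) - 4)) = 49267*(5*((-3 + 1) - 4))/238 = 49267*(5*(-2 - 4))/238 = 49267*(5*(-6))/238 = (49267/238)*(-30) = -739005/119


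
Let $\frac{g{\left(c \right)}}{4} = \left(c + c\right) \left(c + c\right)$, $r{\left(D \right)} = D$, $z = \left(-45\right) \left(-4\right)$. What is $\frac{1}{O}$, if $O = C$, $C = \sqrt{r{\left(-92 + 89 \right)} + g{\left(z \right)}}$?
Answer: $\frac{\sqrt{518397}}{518397} \approx 0.0013889$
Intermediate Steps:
$z = 180$
$g{\left(c \right)} = 16 c^{2}$ ($g{\left(c \right)} = 4 \left(c + c\right) \left(c + c\right) = 4 \cdot 2 c 2 c = 4 \cdot 4 c^{2} = 16 c^{2}$)
$C = \sqrt{518397}$ ($C = \sqrt{\left(-92 + 89\right) + 16 \cdot 180^{2}} = \sqrt{-3 + 16 \cdot 32400} = \sqrt{-3 + 518400} = \sqrt{518397} \approx 720.0$)
$O = \sqrt{518397} \approx 720.0$
$\frac{1}{O} = \frac{1}{\sqrt{518397}} = \frac{\sqrt{518397}}{518397}$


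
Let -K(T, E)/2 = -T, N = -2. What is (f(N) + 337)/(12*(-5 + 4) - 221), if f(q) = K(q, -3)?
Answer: -333/233 ≈ -1.4292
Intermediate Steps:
K(T, E) = 2*T (K(T, E) = -(-2)*T = 2*T)
f(q) = 2*q
(f(N) + 337)/(12*(-5 + 4) - 221) = (2*(-2) + 337)/(12*(-5 + 4) - 221) = (-4 + 337)/(12*(-1) - 221) = 333/(-12 - 221) = 333/(-233) = 333*(-1/233) = -333/233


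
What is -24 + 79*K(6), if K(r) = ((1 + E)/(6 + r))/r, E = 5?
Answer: -209/12 ≈ -17.417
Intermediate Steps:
K(r) = 6/(r*(6 + r)) (K(r) = ((1 + 5)/(6 + r))/r = (6/(6 + r))/r = 6/(r*(6 + r)))
-24 + 79*K(6) = -24 + 79*(6/(6*(6 + 6))) = -24 + 79*(6*(⅙)/12) = -24 + 79*(6*(⅙)*(1/12)) = -24 + 79*(1/12) = -24 + 79/12 = -209/12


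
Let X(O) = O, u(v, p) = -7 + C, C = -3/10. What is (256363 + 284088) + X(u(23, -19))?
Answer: 5404437/10 ≈ 5.4044e+5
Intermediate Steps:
C = -3/10 (C = -3*⅒ = -3/10 ≈ -0.30000)
u(v, p) = -73/10 (u(v, p) = -7 - 3/10 = -73/10)
(256363 + 284088) + X(u(23, -19)) = (256363 + 284088) - 73/10 = 540451 - 73/10 = 5404437/10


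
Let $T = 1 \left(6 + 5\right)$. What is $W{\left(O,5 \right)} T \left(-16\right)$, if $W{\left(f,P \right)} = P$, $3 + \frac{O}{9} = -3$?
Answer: $-880$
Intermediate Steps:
$O = -54$ ($O = -27 + 9 \left(-3\right) = -27 - 27 = -54$)
$T = 11$ ($T = 1 \cdot 11 = 11$)
$W{\left(O,5 \right)} T \left(-16\right) = 5 \cdot 11 \left(-16\right) = 55 \left(-16\right) = -880$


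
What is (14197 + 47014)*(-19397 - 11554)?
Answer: -1894541661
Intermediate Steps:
(14197 + 47014)*(-19397 - 11554) = 61211*(-30951) = -1894541661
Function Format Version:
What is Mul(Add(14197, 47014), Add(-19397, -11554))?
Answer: -1894541661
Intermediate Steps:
Mul(Add(14197, 47014), Add(-19397, -11554)) = Mul(61211, -30951) = -1894541661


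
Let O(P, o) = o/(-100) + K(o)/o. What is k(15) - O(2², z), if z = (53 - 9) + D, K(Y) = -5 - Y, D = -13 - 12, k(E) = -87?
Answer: -162539/1900 ≈ -85.547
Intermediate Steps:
D = -25
z = 19 (z = (53 - 9) - 25 = 44 - 25 = 19)
O(P, o) = -o/100 + (-5 - o)/o (O(P, o) = o/(-100) + (-5 - o)/o = o*(-1/100) + (-5 - o)/o = -o/100 + (-5 - o)/o)
k(15) - O(2², z) = -87 - (-1 - 5/19 - 1/100*19) = -87 - (-1 - 5*1/19 - 19/100) = -87 - (-1 - 5/19 - 19/100) = -87 - 1*(-2761/1900) = -87 + 2761/1900 = -162539/1900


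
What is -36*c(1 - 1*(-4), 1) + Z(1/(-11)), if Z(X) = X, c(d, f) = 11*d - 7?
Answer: -19009/11 ≈ -1728.1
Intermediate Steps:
c(d, f) = -7 + 11*d
-36*c(1 - 1*(-4), 1) + Z(1/(-11)) = -36*(-7 + 11*(1 - 1*(-4))) + 1/(-11) = -36*(-7 + 11*(1 + 4)) - 1/11 = -36*(-7 + 11*5) - 1/11 = -36*(-7 + 55) - 1/11 = -36*48 - 1/11 = -1728 - 1/11 = -19009/11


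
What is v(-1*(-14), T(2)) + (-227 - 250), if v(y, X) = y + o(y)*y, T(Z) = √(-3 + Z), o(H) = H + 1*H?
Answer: -71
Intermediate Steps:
o(H) = 2*H (o(H) = H + H = 2*H)
v(y, X) = y + 2*y² (v(y, X) = y + (2*y)*y = y + 2*y²)
v(-1*(-14), T(2)) + (-227 - 250) = (-1*(-14))*(1 + 2*(-1*(-14))) + (-227 - 250) = 14*(1 + 2*14) - 477 = 14*(1 + 28) - 477 = 14*29 - 477 = 406 - 477 = -71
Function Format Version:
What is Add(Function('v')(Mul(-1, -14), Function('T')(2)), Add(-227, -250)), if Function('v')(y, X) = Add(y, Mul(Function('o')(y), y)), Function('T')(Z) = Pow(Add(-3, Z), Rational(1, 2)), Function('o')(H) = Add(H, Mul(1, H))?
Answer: -71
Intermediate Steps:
Function('o')(H) = Mul(2, H) (Function('o')(H) = Add(H, H) = Mul(2, H))
Function('v')(y, X) = Add(y, Mul(2, Pow(y, 2))) (Function('v')(y, X) = Add(y, Mul(Mul(2, y), y)) = Add(y, Mul(2, Pow(y, 2))))
Add(Function('v')(Mul(-1, -14), Function('T')(2)), Add(-227, -250)) = Add(Mul(Mul(-1, -14), Add(1, Mul(2, Mul(-1, -14)))), Add(-227, -250)) = Add(Mul(14, Add(1, Mul(2, 14))), -477) = Add(Mul(14, Add(1, 28)), -477) = Add(Mul(14, 29), -477) = Add(406, -477) = -71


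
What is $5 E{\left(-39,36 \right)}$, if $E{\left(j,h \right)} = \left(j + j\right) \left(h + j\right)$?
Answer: $1170$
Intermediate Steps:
$E{\left(j,h \right)} = 2 j \left(h + j\right)$
$5 E{\left(-39,36 \right)} = 5 \cdot 2 \left(-39\right) \left(36 - 39\right) = 5 \cdot 2 \left(-39\right) \left(-3\right) = 5 \cdot 234 = 1170$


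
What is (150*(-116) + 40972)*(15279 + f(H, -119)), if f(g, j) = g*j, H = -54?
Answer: 511630260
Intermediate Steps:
(150*(-116) + 40972)*(15279 + f(H, -119)) = (150*(-116) + 40972)*(15279 - 54*(-119)) = (-17400 + 40972)*(15279 + 6426) = 23572*21705 = 511630260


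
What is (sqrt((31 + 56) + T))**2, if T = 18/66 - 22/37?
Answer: 35278/407 ≈ 86.678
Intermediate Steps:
T = -131/407 (T = 18*(1/66) - 22*1/37 = 3/11 - 22/37 = -131/407 ≈ -0.32187)
(sqrt((31 + 56) + T))**2 = (sqrt((31 + 56) - 131/407))**2 = (sqrt(87 - 131/407))**2 = (sqrt(35278/407))**2 = (sqrt(14358146)/407)**2 = 35278/407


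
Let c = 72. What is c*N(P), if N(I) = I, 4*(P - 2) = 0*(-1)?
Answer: 144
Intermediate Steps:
P = 2 (P = 2 + (0*(-1))/4 = 2 + (¼)*0 = 2 + 0 = 2)
c*N(P) = 72*2 = 144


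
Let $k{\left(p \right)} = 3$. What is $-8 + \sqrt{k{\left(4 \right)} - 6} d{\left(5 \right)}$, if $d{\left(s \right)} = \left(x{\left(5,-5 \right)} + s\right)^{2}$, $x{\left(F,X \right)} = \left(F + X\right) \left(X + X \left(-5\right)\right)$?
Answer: $-8 + 25 i \sqrt{3} \approx -8.0 + 43.301 i$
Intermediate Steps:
$x{\left(F,X \right)} = - 4 X \left(F + X\right)$ ($x{\left(F,X \right)} = \left(F + X\right) \left(X - 5 X\right) = \left(F + X\right) \left(- 4 X\right) = - 4 X \left(F + X\right)$)
$d{\left(s \right)} = s^{2}$ ($d{\left(s \right)} = \left(\left(-4\right) \left(-5\right) \left(5 - 5\right) + s\right)^{2} = \left(\left(-4\right) \left(-5\right) 0 + s\right)^{2} = \left(0 + s\right)^{2} = s^{2}$)
$-8 + \sqrt{k{\left(4 \right)} - 6} d{\left(5 \right)} = -8 + \sqrt{3 - 6} \cdot 5^{2} = -8 + \sqrt{3 - 6} \cdot 25 = -8 + \sqrt{-3} \cdot 25 = -8 + i \sqrt{3} \cdot 25 = -8 + 25 i \sqrt{3}$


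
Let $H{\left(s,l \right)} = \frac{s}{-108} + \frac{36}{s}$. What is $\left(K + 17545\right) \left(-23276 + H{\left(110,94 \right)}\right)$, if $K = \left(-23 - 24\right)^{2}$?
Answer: $- \frac{682814521921}{1485} \approx -4.5981 \cdot 10^{8}$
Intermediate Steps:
$H{\left(s,l \right)} = \frac{36}{s} - \frac{s}{108}$ ($H{\left(s,l \right)} = s \left(- \frac{1}{108}\right) + \frac{36}{s} = - \frac{s}{108} + \frac{36}{s} = \frac{36}{s} - \frac{s}{108}$)
$K = 2209$ ($K = \left(-47\right)^{2} = 2209$)
$\left(K + 17545\right) \left(-23276 + H{\left(110,94 \right)}\right) = \left(2209 + 17545\right) \left(-23276 + \left(\frac{36}{110} - \frac{55}{54}\right)\right) = 19754 \left(-23276 + \left(36 \cdot \frac{1}{110} - \frac{55}{54}\right)\right) = 19754 \left(-23276 + \left(\frac{18}{55} - \frac{55}{54}\right)\right) = 19754 \left(-23276 - \frac{2053}{2970}\right) = 19754 \left(- \frac{69131773}{2970}\right) = - \frac{682814521921}{1485}$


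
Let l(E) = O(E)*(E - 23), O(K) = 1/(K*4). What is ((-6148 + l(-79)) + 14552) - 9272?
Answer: -137093/158 ≈ -867.68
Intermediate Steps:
O(K) = 1/(4*K)
l(E) = (-23 + E)/(4*E) (l(E) = (1/(4*E))*(E - 23) = (1/(4*E))*(-23 + E) = (-23 + E)/(4*E))
((-6148 + l(-79)) + 14552) - 9272 = ((-6148 + (¼)*(-23 - 79)/(-79)) + 14552) - 9272 = ((-6148 + (¼)*(-1/79)*(-102)) + 14552) - 9272 = ((-6148 + 51/158) + 14552) - 9272 = (-971333/158 + 14552) - 9272 = 1327883/158 - 9272 = -137093/158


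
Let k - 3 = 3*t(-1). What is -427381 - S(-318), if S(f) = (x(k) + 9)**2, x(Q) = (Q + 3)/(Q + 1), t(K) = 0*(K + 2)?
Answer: -1709965/4 ≈ -4.2749e+5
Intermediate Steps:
t(K) = 0 (t(K) = 0*(2 + K) = 0)
k = 3 (k = 3 + 3*0 = 3 + 0 = 3)
x(Q) = (3 + Q)/(1 + Q)
S(f) = 441/4 (S(f) = ((3 + 3)/(1 + 3) + 9)**2 = (6/4 + 9)**2 = ((1/4)*6 + 9)**2 = (3/2 + 9)**2 = (21/2)**2 = 441/4)
-427381 - S(-318) = -427381 - 1*441/4 = -427381 - 441/4 = -1709965/4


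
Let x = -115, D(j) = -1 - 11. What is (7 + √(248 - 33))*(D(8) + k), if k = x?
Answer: -889 - 127*√215 ≈ -2751.2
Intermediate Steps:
D(j) = -12
k = -115
(7 + √(248 - 33))*(D(8) + k) = (7 + √(248 - 33))*(-12 - 115) = (7 + √215)*(-127) = -889 - 127*√215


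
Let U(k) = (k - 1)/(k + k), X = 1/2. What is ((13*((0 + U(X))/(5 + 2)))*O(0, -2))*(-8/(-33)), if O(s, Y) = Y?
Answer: 104/231 ≈ 0.45022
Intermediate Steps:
X = ½ ≈ 0.50000
U(k) = (-1 + k)/(2*k) (U(k) = (-1 + k)/((2*k)) = (-1 + k)*(1/(2*k)) = (-1 + k)/(2*k))
((13*((0 + U(X))/(5 + 2)))*O(0, -2))*(-8/(-33)) = ((13*((0 + (-1 + ½)/(2*(½)))/(5 + 2)))*(-2))*(-8/(-33)) = ((13*((0 + (½)*2*(-½))/7))*(-2))*(-8*(-1/33)) = ((13*((0 - ½)*(⅐)))*(-2))*(8/33) = ((13*(-½*⅐))*(-2))*(8/33) = ((13*(-1/14))*(-2))*(8/33) = -13/14*(-2)*(8/33) = (13/7)*(8/33) = 104/231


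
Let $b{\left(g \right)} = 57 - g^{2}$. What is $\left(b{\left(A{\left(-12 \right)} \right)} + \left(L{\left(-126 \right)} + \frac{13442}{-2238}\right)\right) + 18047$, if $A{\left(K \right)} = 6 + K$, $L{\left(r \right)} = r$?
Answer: $\frac{20070377}{1119} \approx 17936.0$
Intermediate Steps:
$\left(b{\left(A{\left(-12 \right)} \right)} + \left(L{\left(-126 \right)} + \frac{13442}{-2238}\right)\right) + 18047 = \left(\left(57 - \left(6 - 12\right)^{2}\right) - \left(126 - \frac{13442}{-2238}\right)\right) + 18047 = \left(\left(57 - \left(-6\right)^{2}\right) + \left(-126 + 13442 \left(- \frac{1}{2238}\right)\right)\right) + 18047 = \left(\left(57 - 36\right) - \frac{147715}{1119}\right) + 18047 = \left(21 - \frac{147715}{1119}\right) + 18047 = - \frac{124216}{1119} + 18047 = \frac{20070377}{1119}$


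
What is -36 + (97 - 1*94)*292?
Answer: 840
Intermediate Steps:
-36 + (97 - 1*94)*292 = -36 + (97 - 94)*292 = -36 + 3*292 = -36 + 876 = 840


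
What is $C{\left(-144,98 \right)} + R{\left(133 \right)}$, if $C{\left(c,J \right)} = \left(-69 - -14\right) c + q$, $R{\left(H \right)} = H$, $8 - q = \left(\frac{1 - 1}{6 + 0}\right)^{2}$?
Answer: $8061$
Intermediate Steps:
$q = 8$ ($q = 8 - \left(\frac{1 - 1}{6 + 0}\right)^{2} = 8 - \left(\frac{0}{6}\right)^{2} = 8 - \left(0 \cdot \frac{1}{6}\right)^{2} = 8 - 0^{2} = 8 - 0 = 8 + 0 = 8$)
$C{\left(c,J \right)} = 8 - 55 c$ ($C{\left(c,J \right)} = \left(-69 - -14\right) c + 8 = \left(-69 + 14\right) c + 8 = - 55 c + 8 = 8 - 55 c$)
$C{\left(-144,98 \right)} + R{\left(133 \right)} = \left(8 - -7920\right) + 133 = \left(8 + 7920\right) + 133 = 7928 + 133 = 8061$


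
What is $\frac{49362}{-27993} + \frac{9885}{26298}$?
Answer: $- \frac{113490119}{81795546} \approx -1.3875$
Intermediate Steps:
$\frac{49362}{-27993} + \frac{9885}{26298} = 49362 \left(- \frac{1}{27993}\right) + 9885 \cdot \frac{1}{26298} = - \frac{16454}{9331} + \frac{3295}{8766} = - \frac{113490119}{81795546}$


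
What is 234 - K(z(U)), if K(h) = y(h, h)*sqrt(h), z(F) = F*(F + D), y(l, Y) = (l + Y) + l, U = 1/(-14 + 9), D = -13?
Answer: 234 - 198*sqrt(66)/125 ≈ 221.13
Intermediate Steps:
U = -1/5 (U = 1/(-5) = -1/5 ≈ -0.20000)
y(l, Y) = Y + 2*l (y(l, Y) = (Y + l) + l = Y + 2*l)
z(F) = F*(-13 + F) (z(F) = F*(F - 13) = F*(-13 + F))
K(h) = 3*h**(3/2) (K(h) = (h + 2*h)*sqrt(h) = (3*h)*sqrt(h) = 3*h**(3/2))
234 - K(z(U)) = 234 - 3*(-(-13 - 1/5)/5)**(3/2) = 234 - 3*(-1/5*(-66/5))**(3/2) = 234 - 3*(66/25)**(3/2) = 234 - 3*66*sqrt(66)/125 = 234 - 198*sqrt(66)/125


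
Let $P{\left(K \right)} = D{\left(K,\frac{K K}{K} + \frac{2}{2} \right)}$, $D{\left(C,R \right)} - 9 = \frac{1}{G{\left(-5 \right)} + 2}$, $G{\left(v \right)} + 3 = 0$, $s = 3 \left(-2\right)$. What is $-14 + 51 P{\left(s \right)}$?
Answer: $394$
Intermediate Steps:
$s = -6$
$G{\left(v \right)} = -3$ ($G{\left(v \right)} = -3 + 0 = -3$)
$D{\left(C,R \right)} = 8$ ($D{\left(C,R \right)} = 9 + \frac{1}{-3 + 2} = 9 + \frac{1}{-1} = 9 - 1 = 8$)
$P{\left(K \right)} = 8$
$-14 + 51 P{\left(s \right)} = -14 + 51 \cdot 8 = -14 + 408 = 394$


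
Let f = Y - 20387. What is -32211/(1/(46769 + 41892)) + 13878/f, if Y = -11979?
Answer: -46216373826132/16183 ≈ -2.8559e+9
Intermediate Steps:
f = -32366 (f = -11979 - 20387 = -32366)
-32211/(1/(46769 + 41892)) + 13878/f = -32211/(1/(46769 + 41892)) + 13878/(-32366) = -32211/(1/88661) + 13878*(-1/32366) = -32211/1/88661 - 6939/16183 = -32211*88661 - 6939/16183 = -2855859471 - 6939/16183 = -46216373826132/16183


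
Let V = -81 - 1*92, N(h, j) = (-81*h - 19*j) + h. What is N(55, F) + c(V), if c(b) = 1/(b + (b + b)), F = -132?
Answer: -981949/519 ≈ -1892.0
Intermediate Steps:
N(h, j) = -80*h - 19*j
V = -173 (V = -81 - 92 = -173)
c(b) = 1/(3*b) (c(b) = 1/(b + 2*b) = 1/(3*b))
N(55, F) + c(V) = (-80*55 - 19*(-132)) + (1/3)/(-173) = (-4400 + 2508) + (1/3)*(-1/173) = -1892 - 1/519 = -981949/519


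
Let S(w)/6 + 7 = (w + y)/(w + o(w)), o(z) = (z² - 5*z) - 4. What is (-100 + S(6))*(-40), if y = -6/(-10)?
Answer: 5482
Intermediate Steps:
o(z) = -4 + z² - 5*z
y = ⅗ (y = -6*(-⅒) = ⅗ ≈ 0.60000)
S(w) = -42 + 6*(⅗ + w)/(-4 + w² - 4*w) (S(w) = -42 + 6*((w + ⅗)/(w + (-4 + w² - 5*w))) = -42 + 6*((⅗ + w)/(-4 + w² - 4*w)) = -42 + 6*(⅗ + w)/(-4 + w² - 4*w))
(-100 + S(6))*(-40) = (-100 + 6*(-143 - 145*6 + 35*6²)/(5*(4 - 1*6² + 4*6)))*(-40) = (-100 + 6*(-143 - 870 + 35*36)/(5*(4 - 1*36 + 24)))*(-40) = (-100 + 6*(-143 - 870 + 1260)/(5*(4 - 36 + 24)))*(-40) = (-100 + (6/5)*247/(-8))*(-40) = (-100 + (6/5)*(-⅛)*247)*(-40) = (-100 - 741/20)*(-40) = -2741/20*(-40) = 5482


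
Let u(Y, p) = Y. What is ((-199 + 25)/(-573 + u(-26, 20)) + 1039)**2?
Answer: 387549826225/358801 ≈ 1.0801e+6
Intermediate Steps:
((-199 + 25)/(-573 + u(-26, 20)) + 1039)**2 = ((-199 + 25)/(-573 - 26) + 1039)**2 = (-174/(-599) + 1039)**2 = (-174*(-1/599) + 1039)**2 = (174/599 + 1039)**2 = (622535/599)**2 = 387549826225/358801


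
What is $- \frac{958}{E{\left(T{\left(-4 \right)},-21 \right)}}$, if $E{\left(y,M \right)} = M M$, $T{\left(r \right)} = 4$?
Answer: $- \frac{958}{441} \approx -2.1723$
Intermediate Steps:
$E{\left(y,M \right)} = M^{2}$
$- \frac{958}{E{\left(T{\left(-4 \right)},-21 \right)}} = - \frac{958}{\left(-21\right)^{2}} = - \frac{958}{441}$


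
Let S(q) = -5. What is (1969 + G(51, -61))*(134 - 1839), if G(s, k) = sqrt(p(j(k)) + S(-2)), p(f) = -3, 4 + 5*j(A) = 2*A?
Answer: -3357145 - 3410*I*sqrt(2) ≈ -3.3571e+6 - 4822.5*I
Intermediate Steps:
j(A) = -4/5 + 2*A/5 (j(A) = -4/5 + (2*A)/5 = -4/5 + 2*A/5)
G(s, k) = 2*I*sqrt(2) (G(s, k) = sqrt(-3 - 5) = sqrt(-8) = 2*I*sqrt(2))
(1969 + G(51, -61))*(134 - 1839) = (1969 + 2*I*sqrt(2))*(134 - 1839) = (1969 + 2*I*sqrt(2))*(-1705) = -3357145 - 3410*I*sqrt(2)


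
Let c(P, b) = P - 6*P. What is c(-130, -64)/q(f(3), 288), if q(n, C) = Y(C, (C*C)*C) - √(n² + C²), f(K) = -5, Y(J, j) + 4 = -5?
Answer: 225/3188 - 25*√82969/3188 ≈ -2.1882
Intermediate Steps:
Y(J, j) = -9 (Y(J, j) = -4 - 5 = -9)
c(P, b) = -5*P
q(n, C) = -9 - √(C² + n²) (q(n, C) = -9 - √(n² + C²) = -9 - √(C² + n²))
c(-130, -64)/q(f(3), 288) = (-5*(-130))/(-9 - √(288² + (-5)²)) = 650/(-9 - √(82944 + 25)) = 650/(-9 - √82969)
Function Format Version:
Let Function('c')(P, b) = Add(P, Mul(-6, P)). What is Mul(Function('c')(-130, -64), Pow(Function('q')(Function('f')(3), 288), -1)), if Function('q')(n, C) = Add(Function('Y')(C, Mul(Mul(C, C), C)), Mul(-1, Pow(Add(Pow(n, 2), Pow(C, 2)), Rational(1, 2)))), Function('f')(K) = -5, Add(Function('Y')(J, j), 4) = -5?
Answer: Add(Rational(225, 3188), Mul(Rational(-25, 3188), Pow(82969, Rational(1, 2)))) ≈ -2.1882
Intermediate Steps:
Function('Y')(J, j) = -9 (Function('Y')(J, j) = Add(-4, -5) = -9)
Function('c')(P, b) = Mul(-5, P)
Function('q')(n, C) = Add(-9, Mul(-1, Pow(Add(Pow(C, 2), Pow(n, 2)), Rational(1, 2)))) (Function('q')(n, C) = Add(-9, Mul(-1, Pow(Add(Pow(n, 2), Pow(C, 2)), Rational(1, 2)))) = Add(-9, Mul(-1, Pow(Add(Pow(C, 2), Pow(n, 2)), Rational(1, 2)))))
Mul(Function('c')(-130, -64), Pow(Function('q')(Function('f')(3), 288), -1)) = Mul(Mul(-5, -130), Pow(Add(-9, Mul(-1, Pow(Add(Pow(288, 2), Pow(-5, 2)), Rational(1, 2)))), -1)) = Mul(650, Pow(Add(-9, Mul(-1, Pow(Add(82944, 25), Rational(1, 2)))), -1)) = Mul(650, Pow(Add(-9, Mul(-1, Pow(82969, Rational(1, 2)))), -1))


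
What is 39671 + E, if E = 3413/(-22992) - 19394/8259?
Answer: 2510896303291/63296976 ≈ 39669.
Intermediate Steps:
E = -158031605/63296976 (E = 3413*(-1/22992) - 19394*1/8259 = -3413/22992 - 19394/8259 = -158031605/63296976 ≈ -2.4967)
39671 + E = 39671 - 158031605/63296976 = 2510896303291/63296976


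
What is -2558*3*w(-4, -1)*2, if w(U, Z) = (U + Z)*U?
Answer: -306960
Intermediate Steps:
w(U, Z) = U*(U + Z)
-2558*3*w(-4, -1)*2 = -2558*3*(-4*(-4 - 1))*2 = -2558*3*(-4*(-5))*2 = -2558*3*20*2 = -153480*2 = -2558*120 = -306960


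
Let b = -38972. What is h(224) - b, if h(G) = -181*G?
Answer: -1572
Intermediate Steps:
h(224) - b = -181*224 - 1*(-38972) = -40544 + 38972 = -1572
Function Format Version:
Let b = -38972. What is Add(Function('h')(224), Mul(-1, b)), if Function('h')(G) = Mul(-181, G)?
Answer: -1572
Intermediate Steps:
Add(Function('h')(224), Mul(-1, b)) = Add(Mul(-181, 224), Mul(-1, -38972)) = Add(-40544, 38972) = -1572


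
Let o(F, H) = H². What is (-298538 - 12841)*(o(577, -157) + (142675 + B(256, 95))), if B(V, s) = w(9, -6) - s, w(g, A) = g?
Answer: -52074401202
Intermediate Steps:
B(V, s) = 9 - s
(-298538 - 12841)*(o(577, -157) + (142675 + B(256, 95))) = (-298538 - 12841)*((-157)² + (142675 + (9 - 1*95))) = -311379*(24649 + (142675 + (9 - 95))) = -311379*(24649 + (142675 - 86)) = -311379*(24649 + 142589) = -311379*167238 = -52074401202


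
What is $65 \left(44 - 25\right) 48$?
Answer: $59280$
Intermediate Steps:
$65 \left(44 - 25\right) 48 = 65 \cdot 19 \cdot 48 = 1235 \cdot 48 = 59280$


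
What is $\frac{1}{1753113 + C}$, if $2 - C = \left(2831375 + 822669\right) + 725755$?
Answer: $- \frac{1}{2626684} \approx -3.8071 \cdot 10^{-7}$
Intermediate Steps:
$C = -4379797$ ($C = 2 - \left(\left(2831375 + 822669\right) + 725755\right) = 2 - \left(3654044 + 725755\right) = 2 - 4379799 = -4379797$)
$\frac{1}{1753113 + C} = \frac{1}{1753113 - 4379797} = \frac{1}{-2626684} = - \frac{1}{2626684}$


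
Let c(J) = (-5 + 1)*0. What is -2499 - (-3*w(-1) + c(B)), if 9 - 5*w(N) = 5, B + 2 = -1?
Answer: -12483/5 ≈ -2496.6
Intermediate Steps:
B = -3 (B = -2 - 1 = -3)
w(N) = ⅘ (w(N) = 9/5 - ⅕*5 = 9/5 - 1 = ⅘)
c(J) = 0 (c(J) = -4*0 = 0)
-2499 - (-3*w(-1) + c(B)) = -2499 - (-3*⅘ + 0) = -2499 - (-12/5 + 0) = -2499 - 1*(-12/5) = -2499 + 12/5 = -12483/5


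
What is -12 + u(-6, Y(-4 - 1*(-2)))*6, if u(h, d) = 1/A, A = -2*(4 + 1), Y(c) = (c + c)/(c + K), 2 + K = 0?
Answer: -63/5 ≈ -12.600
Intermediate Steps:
K = -2 (K = -2 + 0 = -2)
Y(c) = 2*c/(-2 + c) (Y(c) = (c + c)/(c - 2) = (2*c)/(-2 + c) = 2*c/(-2 + c))
A = -10 (A = -2*5 = -10)
u(h, d) = -⅒ (u(h, d) = 1/(-10) = -⅒)
-12 + u(-6, Y(-4 - 1*(-2)))*6 = -12 - ⅒*6 = -12 - ⅗ = -63/5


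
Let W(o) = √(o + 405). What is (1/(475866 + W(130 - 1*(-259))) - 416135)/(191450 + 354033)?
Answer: -47116562695776502/61761889697117623 - √794/123523779394235246 ≈ -0.76287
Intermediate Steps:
W(o) = √(405 + o)
(1/(475866 + W(130 - 1*(-259))) - 416135)/(191450 + 354033) = (1/(475866 + √(405 + (130 - 1*(-259)))) - 416135)/(191450 + 354033) = (1/(475866 + √(405 + (130 + 259))) - 416135)/545483 = (1/(475866 + √(405 + 389)) - 416135)*(1/545483) = (1/(475866 + √794) - 416135)*(1/545483) = (-416135 + 1/(475866 + √794))*(1/545483) = -416135/545483 + 1/(545483*(475866 + √794))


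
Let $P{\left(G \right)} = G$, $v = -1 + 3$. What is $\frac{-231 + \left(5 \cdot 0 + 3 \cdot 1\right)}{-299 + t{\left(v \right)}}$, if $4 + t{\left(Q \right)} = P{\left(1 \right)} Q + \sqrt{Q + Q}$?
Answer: $\frac{228}{299} \approx 0.76254$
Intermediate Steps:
$v = 2$
$t{\left(Q \right)} = -4 + Q + \sqrt{2} \sqrt{Q}$ ($t{\left(Q \right)} = -4 + \left(1 Q + \sqrt{Q + Q}\right) = -4 + \left(Q + \sqrt{2 Q}\right) = -4 + \left(Q + \sqrt{2} \sqrt{Q}\right) = -4 + Q + \sqrt{2} \sqrt{Q}$)
$\frac{-231 + \left(5 \cdot 0 + 3 \cdot 1\right)}{-299 + t{\left(v \right)}} = \frac{-231 + \left(5 \cdot 0 + 3 \cdot 1\right)}{-299 + \left(-4 + 2 + \sqrt{2} \sqrt{2}\right)} = \frac{-231 + \left(0 + 3\right)}{-299 + \left(-4 + 2 + 2\right)} = \frac{-231 + 3}{-299 + 0} = - \frac{228}{-299} = \left(-228\right) \left(- \frac{1}{299}\right) = \frac{228}{299}$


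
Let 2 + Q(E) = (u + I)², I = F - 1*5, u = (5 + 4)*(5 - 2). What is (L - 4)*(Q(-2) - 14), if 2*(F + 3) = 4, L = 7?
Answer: 1275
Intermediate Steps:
F = -1 (F = -3 + (½)*4 = -3 + 2 = -1)
u = 27 (u = 9*3 = 27)
I = -6 (I = -1 - 1*5 = -1 - 5 = -6)
Q(E) = 439 (Q(E) = -2 + (27 - 6)² = -2 + 21² = -2 + 441 = 439)
(L - 4)*(Q(-2) - 14) = (7 - 4)*(439 - 14) = 3*425 = 1275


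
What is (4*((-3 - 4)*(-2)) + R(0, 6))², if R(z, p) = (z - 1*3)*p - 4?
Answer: 1156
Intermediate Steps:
R(z, p) = -4 + p*(-3 + z) (R(z, p) = (z - 3)*p - 4 = (-3 + z)*p - 4 = p*(-3 + z) - 4 = -4 + p*(-3 + z))
(4*((-3 - 4)*(-2)) + R(0, 6))² = (4*((-3 - 4)*(-2)) + (-4 - 3*6 + 6*0))² = (4*(-7*(-2)) + (-4 - 18 + 0))² = (4*14 - 22)² = (56 - 22)² = 34² = 1156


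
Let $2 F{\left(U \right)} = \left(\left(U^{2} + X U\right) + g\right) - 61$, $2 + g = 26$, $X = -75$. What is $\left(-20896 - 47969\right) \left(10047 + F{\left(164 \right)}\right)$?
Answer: $- \frac{2386378845}{2} \approx -1.1932 \cdot 10^{9}$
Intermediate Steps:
$g = 24$ ($g = -2 + 26 = 24$)
$F{\left(U \right)} = - \frac{37}{2} + \frac{U^{2}}{2} - \frac{75 U}{2}$ ($F{\left(U \right)} = \frac{\left(\left(U^{2} - 75 U\right) + 24\right) - 61}{2} = \frac{\left(24 + U^{2} - 75 U\right) - 61}{2} = \frac{-37 + U^{2} - 75 U}{2} = - \frac{37}{2} + \frac{U^{2}}{2} - \frac{75 U}{2}$)
$\left(-20896 - 47969\right) \left(10047 + F{\left(164 \right)}\right) = \left(-20896 - 47969\right) \left(10047 - \left(\frac{12337}{2} - 13448\right)\right) = - 68865 \left(10047 - - \frac{14559}{2}\right) = - 68865 \left(10047 + \frac{14559}{2}\right) = \left(-68865\right) \frac{34653}{2} = - \frac{2386378845}{2}$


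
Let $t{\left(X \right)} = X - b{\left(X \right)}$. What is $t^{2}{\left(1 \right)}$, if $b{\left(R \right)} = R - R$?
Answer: $1$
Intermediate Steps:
$b{\left(R \right)} = 0$
$t{\left(X \right)} = X$ ($t{\left(X \right)} = X - 0 = X + 0 = X$)
$t^{2}{\left(1 \right)} = 1^{2} = 1$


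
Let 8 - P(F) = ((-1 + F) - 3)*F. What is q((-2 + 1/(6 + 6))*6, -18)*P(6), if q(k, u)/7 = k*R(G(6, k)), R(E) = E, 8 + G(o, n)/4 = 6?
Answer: -2576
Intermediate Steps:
G(o, n) = -8 (G(o, n) = -32 + 4*6 = -32 + 24 = -8)
q(k, u) = -56*k (q(k, u) = 7*(k*(-8)) = 7*(-8*k) = -56*k)
P(F) = 8 - F*(-4 + F) (P(F) = 8 - ((-1 + F) - 3)*F = 8 - (-4 + F)*F = 8 - F*(-4 + F))
q((-2 + 1/(6 + 6))*6, -18)*P(6) = (-56*(-2 + 1/(6 + 6))*6)*(8 - 1*6² + 4*6) = (-56*(-2 + 1/12)*6)*(8 - 1*36 + 24) = (-56*(-2 + 1/12)*6)*(8 - 36 + 24) = -(-322)*6/3*(-4) = -56*(-23/2)*(-4) = 644*(-4) = -2576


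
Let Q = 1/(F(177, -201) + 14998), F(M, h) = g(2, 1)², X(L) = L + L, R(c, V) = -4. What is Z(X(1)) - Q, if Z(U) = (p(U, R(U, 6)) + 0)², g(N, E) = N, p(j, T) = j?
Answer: 60007/15002 ≈ 3.9999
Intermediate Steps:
X(L) = 2*L
F(M, h) = 4 (F(M, h) = 2² = 4)
Z(U) = U² (Z(U) = (U + 0)² = U²)
Q = 1/15002 (Q = 1/(4 + 14998) = 1/15002 ≈ 6.6658e-5)
Z(X(1)) - Q = (2*1)² - 1*1/15002 = 2² - 1/15002 = 4 - 1/15002 = 60007/15002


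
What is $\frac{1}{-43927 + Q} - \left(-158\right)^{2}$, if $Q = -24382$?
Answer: $- \frac{1705265877}{68309} \approx -24964.0$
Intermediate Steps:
$\frac{1}{-43927 + Q} - \left(-158\right)^{2} = \frac{1}{-43927 - 24382} - \left(-158\right)^{2} = \frac{1}{-68309} - 24964 = - \frac{1}{68309} - 24964 = - \frac{1705265877}{68309}$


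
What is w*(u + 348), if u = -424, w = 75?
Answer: -5700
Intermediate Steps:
w*(u + 348) = 75*(-424 + 348) = 75*(-76) = -5700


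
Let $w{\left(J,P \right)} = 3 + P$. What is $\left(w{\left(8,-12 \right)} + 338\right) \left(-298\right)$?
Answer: $-98042$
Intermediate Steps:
$\left(w{\left(8,-12 \right)} + 338\right) \left(-298\right) = \left(\left(3 - 12\right) + 338\right) \left(-298\right) = \left(-9 + 338\right) \left(-298\right) = 329 \left(-298\right) = -98042$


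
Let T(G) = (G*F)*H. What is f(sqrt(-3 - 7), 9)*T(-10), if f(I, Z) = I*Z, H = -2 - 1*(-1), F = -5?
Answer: -450*I*sqrt(10) ≈ -1423.0*I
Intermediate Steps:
H = -1 (H = -2 + 1 = -1)
T(G) = 5*G (T(G) = (G*(-5))*(-1) = -5*G*(-1) = 5*G)
f(sqrt(-3 - 7), 9)*T(-10) = (sqrt(-3 - 7)*9)*(5*(-10)) = (sqrt(-10)*9)*(-50) = ((I*sqrt(10))*9)*(-50) = (9*I*sqrt(10))*(-50) = -450*I*sqrt(10)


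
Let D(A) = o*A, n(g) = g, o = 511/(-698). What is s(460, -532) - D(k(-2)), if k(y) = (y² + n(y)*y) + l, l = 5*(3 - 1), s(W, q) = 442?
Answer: 158857/349 ≈ 455.18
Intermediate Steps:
l = 10 (l = 5*2 = 10)
o = -511/698 (o = 511*(-1/698) = -511/698 ≈ -0.73209)
k(y) = 10 + 2*y² (k(y) = (y² + y*y) + 10 = (y² + y²) + 10 = 2*y² + 10 = 10 + 2*y²)
D(A) = -511*A/698
s(460, -532) - D(k(-2)) = 442 - (-511)*(10 + 2*(-2)²)/698 = 442 - (-511)*(10 + 2*4)/698 = 442 - (-511)*(10 + 8)/698 = 442 - (-511)*18/698 = 442 - 1*(-4599/349) = 442 + 4599/349 = 158857/349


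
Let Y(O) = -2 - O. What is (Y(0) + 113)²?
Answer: 12321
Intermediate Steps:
(Y(0) + 113)² = ((-2 - 1*0) + 113)² = ((-2 + 0) + 113)² = (-2 + 113)² = 111² = 12321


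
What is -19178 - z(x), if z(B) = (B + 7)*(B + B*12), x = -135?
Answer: -243818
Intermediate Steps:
z(B) = 13*B*(7 + B) (z(B) = (7 + B)*(B + 12*B) = (7 + B)*(13*B) = 13*B*(7 + B))
-19178 - z(x) = -19178 - 13*(-135)*(7 - 135) = -19178 - 13*(-135)*(-128) = -19178 - 1*224640 = -19178 - 224640 = -243818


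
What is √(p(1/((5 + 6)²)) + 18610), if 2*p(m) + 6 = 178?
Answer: 2*√4674 ≈ 136.73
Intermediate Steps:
p(m) = 86 (p(m) = -3 + (½)*178 = -3 + 89 = 86)
√(p(1/((5 + 6)²)) + 18610) = √(86 + 18610) = √18696 = 2*√4674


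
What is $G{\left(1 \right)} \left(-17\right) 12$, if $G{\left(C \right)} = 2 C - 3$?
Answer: $204$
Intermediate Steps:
$G{\left(C \right)} = -3 + 2 C$
$G{\left(1 \right)} \left(-17\right) 12 = \left(-3 + 2 \cdot 1\right) \left(-17\right) 12 = \left(-3 + 2\right) \left(-17\right) 12 = \left(-1\right) \left(-17\right) 12 = 17 \cdot 12 = 204$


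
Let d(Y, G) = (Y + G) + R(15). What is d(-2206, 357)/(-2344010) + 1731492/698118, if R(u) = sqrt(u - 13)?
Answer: 676654230517/272732595530 - sqrt(2)/2344010 ≈ 2.4810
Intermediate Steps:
R(u) = sqrt(-13 + u)
d(Y, G) = G + Y + sqrt(2) (d(Y, G) = (Y + G) + sqrt(-13 + 15) = (G + Y) + sqrt(2) = G + Y + sqrt(2))
d(-2206, 357)/(-2344010) + 1731492/698118 = (357 - 2206 + sqrt(2))/(-2344010) + 1731492/698118 = (-1849 + sqrt(2))*(-1/2344010) + 1731492*(1/698118) = (1849/2344010 - sqrt(2)/2344010) + 288582/116353 = 676654230517/272732595530 - sqrt(2)/2344010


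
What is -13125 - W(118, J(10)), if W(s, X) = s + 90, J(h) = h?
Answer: -13333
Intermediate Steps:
W(s, X) = 90 + s
-13125 - W(118, J(10)) = -13125 - (90 + 118) = -13125 - 1*208 = -13125 - 208 = -13333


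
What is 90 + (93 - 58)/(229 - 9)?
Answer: 3967/44 ≈ 90.159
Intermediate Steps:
90 + (93 - 58)/(229 - 9) = 90 + 35/220 = 90 + 35*(1/220) = 90 + 7/44 = 3967/44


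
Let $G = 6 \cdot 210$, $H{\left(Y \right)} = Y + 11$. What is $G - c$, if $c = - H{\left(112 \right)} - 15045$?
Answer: $16428$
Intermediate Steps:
$H{\left(Y \right)} = 11 + Y$
$G = 1260$
$c = -15168$ ($c = - (11 + 112) - 15045 = \left(-1\right) 123 - 15045 = -123 - 15045 = -15168$)
$G - c = 1260 - -15168 = 1260 + 15168 = 16428$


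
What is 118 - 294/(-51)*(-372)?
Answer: -34450/17 ≈ -2026.5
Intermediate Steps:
118 - 294/(-51)*(-372) = 118 - 294*(-1/51)*(-372) = 118 + (98/17)*(-372) = 118 - 36456/17 = -34450/17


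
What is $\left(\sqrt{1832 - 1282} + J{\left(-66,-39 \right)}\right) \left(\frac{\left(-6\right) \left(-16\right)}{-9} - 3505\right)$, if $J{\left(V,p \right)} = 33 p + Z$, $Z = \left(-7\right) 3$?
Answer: $4598492 - \frac{52735 \sqrt{22}}{3} \approx 4.516 \cdot 10^{6}$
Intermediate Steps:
$Z = -21$
$J{\left(V,p \right)} = -21 + 33 p$ ($J{\left(V,p \right)} = 33 p - 21 = -21 + 33 p$)
$\left(\sqrt{1832 - 1282} + J{\left(-66,-39 \right)}\right) \left(\frac{\left(-6\right) \left(-16\right)}{-9} - 3505\right) = \left(\sqrt{1832 - 1282} + \left(-21 + 33 \left(-39\right)\right)\right) \left(\frac{\left(-6\right) \left(-16\right)}{-9} - 3505\right) = \left(\sqrt{550} - 1308\right) \left(96 \left(- \frac{1}{9}\right) - 3505\right) = \left(5 \sqrt{22} - 1308\right) \left(- \frac{32}{3} - 3505\right) = \left(-1308 + 5 \sqrt{22}\right) \left(- \frac{10547}{3}\right) = 4598492 - \frac{52735 \sqrt{22}}{3}$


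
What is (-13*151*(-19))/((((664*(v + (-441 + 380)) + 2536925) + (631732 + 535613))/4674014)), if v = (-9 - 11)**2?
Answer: 3789710873/85421 ≈ 44365.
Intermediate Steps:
v = 400 (v = (-20)**2 = 400)
(-13*151*(-19))/((((664*(v + (-441 + 380)) + 2536925) + (631732 + 535613))/4674014)) = (-13*151*(-19))/((((664*(400 + (-441 + 380)) + 2536925) + (631732 + 535613))/4674014)) = (-1963*(-19))/((((664*(400 - 61) + 2536925) + 1167345)*(1/4674014))) = 37297/((((664*339 + 2536925) + 1167345)*(1/4674014))) = 37297/((((225096 + 2536925) + 1167345)*(1/4674014))) = 37297/(((2762021 + 1167345)*(1/4674014))) = 37297/((3929366*(1/4674014))) = 37297/(85421/101609) = 37297*(101609/85421) = 3789710873/85421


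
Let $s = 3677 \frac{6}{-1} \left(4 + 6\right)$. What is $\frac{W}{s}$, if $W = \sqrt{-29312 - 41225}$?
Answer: $- \frac{i \sqrt{70537}}{220620} \approx - 0.0012038 i$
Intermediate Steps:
$s = -220620$ ($s = 3677 \cdot 6 \left(-1\right) 10 = 3677 \left(\left(-6\right) 10\right) = 3677 \left(-60\right) = -220620$)
$W = i \sqrt{70537}$ ($W = \sqrt{-70537} = i \sqrt{70537} \approx 265.59 i$)
$\frac{W}{s} = \frac{i \sqrt{70537}}{-220620} = i \sqrt{70537} \left(- \frac{1}{220620}\right) = - \frac{i \sqrt{70537}}{220620}$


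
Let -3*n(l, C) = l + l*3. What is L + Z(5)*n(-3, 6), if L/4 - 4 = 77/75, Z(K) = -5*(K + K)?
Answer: -13492/75 ≈ -179.89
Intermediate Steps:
n(l, C) = -4*l/3 (n(l, C) = -(l + l*3)/3 = -(l + 3*l)/3 = -4*l/3)
Z(K) = -10*K
L = 1508/75 (L = 16 + 4*(77/75) = 16 + 308/75 = 1508/75 ≈ 20.107)
L + Z(5)*n(-3, 6) = 1508/75 + (-10*5)*(-4/3*(-3)) = 1508/75 - 50*4 = 1508/75 - 200 = -13492/75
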